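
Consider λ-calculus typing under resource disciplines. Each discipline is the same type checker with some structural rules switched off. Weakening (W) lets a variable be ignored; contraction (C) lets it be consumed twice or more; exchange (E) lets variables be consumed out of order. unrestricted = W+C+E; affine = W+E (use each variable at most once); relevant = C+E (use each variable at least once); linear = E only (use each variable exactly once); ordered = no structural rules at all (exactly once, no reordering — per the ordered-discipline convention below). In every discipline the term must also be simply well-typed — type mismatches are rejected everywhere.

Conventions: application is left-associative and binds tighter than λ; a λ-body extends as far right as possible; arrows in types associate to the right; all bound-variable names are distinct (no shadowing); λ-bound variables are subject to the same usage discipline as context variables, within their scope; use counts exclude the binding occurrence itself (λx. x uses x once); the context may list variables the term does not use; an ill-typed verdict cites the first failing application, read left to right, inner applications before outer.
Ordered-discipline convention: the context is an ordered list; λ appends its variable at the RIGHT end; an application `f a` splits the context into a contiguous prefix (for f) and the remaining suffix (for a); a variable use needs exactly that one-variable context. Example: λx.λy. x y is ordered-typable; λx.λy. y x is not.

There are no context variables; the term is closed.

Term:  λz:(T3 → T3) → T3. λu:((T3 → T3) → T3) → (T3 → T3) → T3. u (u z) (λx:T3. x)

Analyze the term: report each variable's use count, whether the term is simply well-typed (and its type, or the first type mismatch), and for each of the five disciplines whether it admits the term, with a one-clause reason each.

counts: z [bound]=1; u [bound]=2; x [bound]=1
order of uses: u, u, z, x
typing: well-typed — term : ((T3 → T3) → T3) → (((T3 → T3) → T3) → (T3 → T3) → T3) → T3
ordered ✗ (u ×2 used more than once (contraction))
linear ✗ (u ×2 used more than once (contraction))
affine ✗ (u ×2 used more than once (contraction))
relevant ✓ (none of z, u, x goes unused)
unrestricted ✓ (simply typable at ((T3 → T3) → T3) → (((T3 → T3) → T3) → (T3 → T3) → T3) → T3; W, C, E all held)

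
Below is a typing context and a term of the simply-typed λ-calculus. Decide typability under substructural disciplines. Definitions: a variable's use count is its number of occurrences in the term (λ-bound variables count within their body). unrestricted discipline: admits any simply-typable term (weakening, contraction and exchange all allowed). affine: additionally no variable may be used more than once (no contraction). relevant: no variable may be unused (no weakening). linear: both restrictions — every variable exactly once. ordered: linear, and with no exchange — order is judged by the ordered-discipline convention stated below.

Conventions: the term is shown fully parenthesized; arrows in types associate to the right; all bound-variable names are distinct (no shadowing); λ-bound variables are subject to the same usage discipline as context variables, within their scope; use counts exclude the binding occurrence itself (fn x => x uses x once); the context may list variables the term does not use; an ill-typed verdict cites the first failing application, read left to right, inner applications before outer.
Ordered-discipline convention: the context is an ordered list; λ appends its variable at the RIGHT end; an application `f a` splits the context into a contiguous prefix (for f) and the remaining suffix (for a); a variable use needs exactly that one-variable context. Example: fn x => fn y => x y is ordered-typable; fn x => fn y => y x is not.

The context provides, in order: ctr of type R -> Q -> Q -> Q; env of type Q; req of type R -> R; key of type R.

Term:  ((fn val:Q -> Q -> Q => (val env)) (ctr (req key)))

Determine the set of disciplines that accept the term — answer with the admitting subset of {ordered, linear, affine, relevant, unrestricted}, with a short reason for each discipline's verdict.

admitting disciplines: linear, affine, relevant, unrestricted
variable uses: ctr: 1; env: 1; req: 1; key: 1; val (λ-bound): 1
left-to-right use order: val, env, ctr, req, key
typing: well-typed at Q -> Q
ordered: ✗ — no ordered split (uses run val, env, ctr, req, key)
linear: ✓ — ctr, env, req, key, val: one use apiece
affine: ✓ — ctr, env, req, key, val: no repeats, contraction unneeded
relevant: ✓ — at least one use each (ctr, env, req, key, val)
unrestricted: ✓ — typability at Q -> Q is all that's needed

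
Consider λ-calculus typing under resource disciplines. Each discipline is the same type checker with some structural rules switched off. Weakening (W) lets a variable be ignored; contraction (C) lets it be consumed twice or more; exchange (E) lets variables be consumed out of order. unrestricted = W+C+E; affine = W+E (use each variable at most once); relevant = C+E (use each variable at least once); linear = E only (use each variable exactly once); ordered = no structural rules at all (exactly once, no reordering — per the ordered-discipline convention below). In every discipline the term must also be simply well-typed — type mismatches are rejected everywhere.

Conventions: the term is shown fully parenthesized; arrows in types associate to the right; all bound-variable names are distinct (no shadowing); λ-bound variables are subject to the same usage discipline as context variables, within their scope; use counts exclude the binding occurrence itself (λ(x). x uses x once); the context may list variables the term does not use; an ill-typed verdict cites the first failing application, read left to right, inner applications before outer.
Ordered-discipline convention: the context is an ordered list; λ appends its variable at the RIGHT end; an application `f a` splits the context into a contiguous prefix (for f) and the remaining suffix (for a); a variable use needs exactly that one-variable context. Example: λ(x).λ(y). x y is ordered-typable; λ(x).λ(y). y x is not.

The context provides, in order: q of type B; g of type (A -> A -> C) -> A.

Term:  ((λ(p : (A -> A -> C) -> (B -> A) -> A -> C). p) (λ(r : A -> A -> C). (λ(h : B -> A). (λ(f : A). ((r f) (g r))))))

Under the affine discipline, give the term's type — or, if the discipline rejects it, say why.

not well-typed under affine — r ×2 used more than once (contraction)
counts: q: 0×, g: 1×, p [bound]: 1×, r [bound]: 2×, h [bound]: 0×, f [bound]: 1×
uses in reading order: p, r, f, g, r
typing: the term checks, with type (A -> A -> C) -> (B -> A) -> A -> C
summary: ordered ✗ · linear ✗ · affine ✗ · relevant ✗ · unrestricted ✓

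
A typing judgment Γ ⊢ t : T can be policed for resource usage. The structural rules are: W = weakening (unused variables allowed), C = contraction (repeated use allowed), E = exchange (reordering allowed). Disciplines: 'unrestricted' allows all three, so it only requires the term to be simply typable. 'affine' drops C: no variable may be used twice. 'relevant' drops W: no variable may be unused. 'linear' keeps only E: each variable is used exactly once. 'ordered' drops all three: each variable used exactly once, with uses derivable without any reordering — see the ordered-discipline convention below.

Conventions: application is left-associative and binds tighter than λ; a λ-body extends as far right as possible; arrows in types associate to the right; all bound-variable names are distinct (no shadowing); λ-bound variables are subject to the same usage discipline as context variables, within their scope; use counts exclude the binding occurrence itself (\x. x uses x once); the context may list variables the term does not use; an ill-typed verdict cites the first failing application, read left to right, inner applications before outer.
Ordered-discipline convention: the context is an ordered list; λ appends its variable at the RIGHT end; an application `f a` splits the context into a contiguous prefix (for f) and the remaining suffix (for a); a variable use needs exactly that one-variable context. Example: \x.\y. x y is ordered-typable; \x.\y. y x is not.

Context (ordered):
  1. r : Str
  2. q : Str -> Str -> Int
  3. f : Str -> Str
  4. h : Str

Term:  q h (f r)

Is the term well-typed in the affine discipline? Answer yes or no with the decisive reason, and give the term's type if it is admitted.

yes — none of r, q, f, h used more than once; term : Int
variable uses: r: 1, q: 1, f: 1, h: 1
uses in reading order: q, h, f, r
typing: well-typed — term : Int
per-discipline verdicts: ordered ✗, linear ✓, affine ✓, relevant ✓, unrestricted ✓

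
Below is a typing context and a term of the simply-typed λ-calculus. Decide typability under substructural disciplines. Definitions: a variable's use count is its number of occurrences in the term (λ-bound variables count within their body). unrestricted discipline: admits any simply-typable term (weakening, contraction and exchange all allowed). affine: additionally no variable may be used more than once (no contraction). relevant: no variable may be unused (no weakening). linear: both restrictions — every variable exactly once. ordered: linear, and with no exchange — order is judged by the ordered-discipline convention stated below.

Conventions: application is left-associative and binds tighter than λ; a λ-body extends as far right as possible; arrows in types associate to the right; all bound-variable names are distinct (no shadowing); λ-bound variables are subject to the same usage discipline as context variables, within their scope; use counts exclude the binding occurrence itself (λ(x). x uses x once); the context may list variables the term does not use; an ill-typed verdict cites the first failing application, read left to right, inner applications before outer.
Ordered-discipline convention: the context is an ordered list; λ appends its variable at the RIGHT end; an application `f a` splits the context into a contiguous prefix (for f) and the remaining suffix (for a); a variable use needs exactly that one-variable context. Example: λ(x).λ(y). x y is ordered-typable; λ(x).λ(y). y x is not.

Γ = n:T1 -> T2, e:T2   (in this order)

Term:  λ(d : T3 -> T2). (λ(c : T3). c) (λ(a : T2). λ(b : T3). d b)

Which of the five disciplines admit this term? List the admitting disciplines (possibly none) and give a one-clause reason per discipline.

admitted in: none
variable uses: n=0; e=0; d (λ-bound)=1; c (λ-bound)=1; a (λ-bound)=0; b (λ-bound)=1
order of uses: c, d, b
typing: ill-typed: an argument T2 -> T3 -> T2 mismatches the expected T3
ordered: ✗ — fails simple typing
linear: ✗ — a type mismatch blocks all five
affine: ✗ — the type mismatch rejects it
relevant: ✗ — not simply typable
unrestricted: ✗ — fails simple typing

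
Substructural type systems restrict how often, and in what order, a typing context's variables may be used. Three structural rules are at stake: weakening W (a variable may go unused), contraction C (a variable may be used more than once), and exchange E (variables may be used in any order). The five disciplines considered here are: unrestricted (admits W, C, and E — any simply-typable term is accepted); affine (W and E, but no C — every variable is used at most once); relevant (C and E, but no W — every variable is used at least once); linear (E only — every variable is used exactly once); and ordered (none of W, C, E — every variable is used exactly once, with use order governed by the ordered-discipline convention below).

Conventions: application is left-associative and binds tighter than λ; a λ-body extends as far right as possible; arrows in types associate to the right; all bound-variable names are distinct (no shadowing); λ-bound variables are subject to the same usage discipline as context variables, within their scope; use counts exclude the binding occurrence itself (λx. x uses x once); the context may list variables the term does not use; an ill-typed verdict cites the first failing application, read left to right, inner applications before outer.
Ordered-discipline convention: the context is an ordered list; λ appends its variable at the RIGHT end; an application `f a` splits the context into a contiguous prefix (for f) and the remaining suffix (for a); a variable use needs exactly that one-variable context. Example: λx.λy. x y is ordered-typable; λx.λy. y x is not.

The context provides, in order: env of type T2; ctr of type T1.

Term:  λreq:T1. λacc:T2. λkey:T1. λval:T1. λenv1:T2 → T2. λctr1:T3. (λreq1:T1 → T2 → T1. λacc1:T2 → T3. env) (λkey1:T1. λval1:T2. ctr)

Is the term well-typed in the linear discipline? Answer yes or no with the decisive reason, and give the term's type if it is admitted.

no — needs weakening: req, acc, key, val, env1, ctr1, req1, acc1, key1, val1 unused
counts: env: 1; ctr: 1; req (λ-bound): 0; acc (λ-bound): 0; key (λ-bound): 0; val (λ-bound): 0; env1 (λ-bound): 0; ctr1 (λ-bound): 0; req1 (λ-bound): 0; acc1 (λ-bound): 0; key1 (λ-bound): 0; val1 (λ-bound): 0
order of uses: env, ctr
typing: well-typed — term : T1 → T2 → T1 → T1 → (T2 → T2) → T3 → (T2 → T3) → T2
all disciplines: ordered ✗ | linear ✗ | affine ✓ | relevant ✗ | unrestricted ✓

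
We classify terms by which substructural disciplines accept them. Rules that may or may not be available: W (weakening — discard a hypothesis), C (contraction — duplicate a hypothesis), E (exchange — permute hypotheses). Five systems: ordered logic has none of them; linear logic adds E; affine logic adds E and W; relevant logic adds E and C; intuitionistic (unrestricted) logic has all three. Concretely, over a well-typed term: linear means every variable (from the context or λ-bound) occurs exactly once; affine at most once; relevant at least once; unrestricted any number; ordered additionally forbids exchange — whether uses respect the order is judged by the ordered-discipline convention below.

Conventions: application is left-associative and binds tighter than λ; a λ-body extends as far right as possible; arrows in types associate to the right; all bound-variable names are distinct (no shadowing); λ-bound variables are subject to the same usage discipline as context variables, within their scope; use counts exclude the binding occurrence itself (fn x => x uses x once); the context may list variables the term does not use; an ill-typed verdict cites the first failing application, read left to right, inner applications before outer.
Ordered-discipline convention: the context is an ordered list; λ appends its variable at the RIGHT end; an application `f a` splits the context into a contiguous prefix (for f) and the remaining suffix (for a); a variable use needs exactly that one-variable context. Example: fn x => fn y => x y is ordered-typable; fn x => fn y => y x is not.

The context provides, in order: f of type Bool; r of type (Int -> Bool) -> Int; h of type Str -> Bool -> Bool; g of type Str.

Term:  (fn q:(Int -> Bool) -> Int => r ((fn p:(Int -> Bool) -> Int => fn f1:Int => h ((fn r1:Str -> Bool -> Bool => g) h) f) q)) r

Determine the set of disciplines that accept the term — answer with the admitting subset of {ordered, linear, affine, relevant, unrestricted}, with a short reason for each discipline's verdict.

admitting disciplines: unrestricted
counts: f=1; r=2; h=2; g=1; q [bound]=1; p [bound]=0; f1 [bound]=0; r1 [bound]=0
uses in reading order: r, h, g, h, f, q, r
typing: the term checks, with type Int
ordered ✗ (repeated use of r ×2, h ×2; p, f1, r1 left unused)
linear ✗ (repeated use of r ×2, h ×2; p, f1, r1 left unused)
affine ✗ (repeated use of r ×2, h ×2)
relevant ✗ (p, f1, r1 left unused)
unrestricted ✓ (well-typed at Int; no restrictions here)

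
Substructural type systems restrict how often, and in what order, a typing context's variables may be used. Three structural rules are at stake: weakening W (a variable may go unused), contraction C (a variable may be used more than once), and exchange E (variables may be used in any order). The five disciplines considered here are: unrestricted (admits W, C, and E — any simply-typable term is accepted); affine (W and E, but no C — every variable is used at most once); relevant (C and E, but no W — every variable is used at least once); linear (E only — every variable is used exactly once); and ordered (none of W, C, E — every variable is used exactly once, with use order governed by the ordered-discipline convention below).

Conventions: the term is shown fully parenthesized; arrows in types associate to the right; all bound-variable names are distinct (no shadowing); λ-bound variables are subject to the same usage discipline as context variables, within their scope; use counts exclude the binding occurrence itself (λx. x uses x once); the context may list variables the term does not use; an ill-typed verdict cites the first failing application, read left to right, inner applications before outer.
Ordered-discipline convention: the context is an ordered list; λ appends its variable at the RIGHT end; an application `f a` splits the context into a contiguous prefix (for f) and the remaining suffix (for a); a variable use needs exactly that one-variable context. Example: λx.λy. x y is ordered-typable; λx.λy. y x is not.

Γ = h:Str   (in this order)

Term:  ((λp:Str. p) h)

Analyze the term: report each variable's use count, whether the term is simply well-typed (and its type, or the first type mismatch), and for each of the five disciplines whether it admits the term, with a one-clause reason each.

variable uses: h ×1; p (bound) ×1
uses in reading order: p, h
typing: ✓ — Str
ordered: ✓, h, p: once each, no exchange needed
linear: ✓, h, p: one use apiece
affine: ✓, none of h, p used more than once
relevant: ✓, every one of h, p appears
unrestricted: ✓, well-typed at Str; no restrictions here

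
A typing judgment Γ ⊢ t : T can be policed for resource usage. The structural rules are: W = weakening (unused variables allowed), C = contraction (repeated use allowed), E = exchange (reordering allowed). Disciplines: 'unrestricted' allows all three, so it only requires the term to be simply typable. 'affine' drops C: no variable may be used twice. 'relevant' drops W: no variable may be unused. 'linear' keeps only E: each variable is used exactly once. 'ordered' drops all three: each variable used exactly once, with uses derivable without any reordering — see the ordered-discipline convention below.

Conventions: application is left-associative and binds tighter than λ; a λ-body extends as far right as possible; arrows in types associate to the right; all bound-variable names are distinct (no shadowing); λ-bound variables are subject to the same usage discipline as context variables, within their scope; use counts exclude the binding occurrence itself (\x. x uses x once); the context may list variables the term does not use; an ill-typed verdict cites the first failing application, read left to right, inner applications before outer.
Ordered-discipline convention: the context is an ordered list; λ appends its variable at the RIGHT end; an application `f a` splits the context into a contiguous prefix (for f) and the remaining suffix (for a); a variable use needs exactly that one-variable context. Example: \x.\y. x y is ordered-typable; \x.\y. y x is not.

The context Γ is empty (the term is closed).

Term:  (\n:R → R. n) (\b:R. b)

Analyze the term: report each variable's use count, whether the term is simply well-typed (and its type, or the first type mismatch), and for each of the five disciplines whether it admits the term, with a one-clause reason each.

variable uses: n [bound]: 1, b [bound]: 1
order of uses: n, b
typing: well-typed at R → R
ordered ✓ (n, b: once each, no exchange needed)
linear ✓ (exactly-once usage across n, b)
affine ✓ (no duplicate uses among n, b)
relevant ✓ (every one of n, b appears)
unrestricted ✓ (type-checks (R → R) and nothing is barred)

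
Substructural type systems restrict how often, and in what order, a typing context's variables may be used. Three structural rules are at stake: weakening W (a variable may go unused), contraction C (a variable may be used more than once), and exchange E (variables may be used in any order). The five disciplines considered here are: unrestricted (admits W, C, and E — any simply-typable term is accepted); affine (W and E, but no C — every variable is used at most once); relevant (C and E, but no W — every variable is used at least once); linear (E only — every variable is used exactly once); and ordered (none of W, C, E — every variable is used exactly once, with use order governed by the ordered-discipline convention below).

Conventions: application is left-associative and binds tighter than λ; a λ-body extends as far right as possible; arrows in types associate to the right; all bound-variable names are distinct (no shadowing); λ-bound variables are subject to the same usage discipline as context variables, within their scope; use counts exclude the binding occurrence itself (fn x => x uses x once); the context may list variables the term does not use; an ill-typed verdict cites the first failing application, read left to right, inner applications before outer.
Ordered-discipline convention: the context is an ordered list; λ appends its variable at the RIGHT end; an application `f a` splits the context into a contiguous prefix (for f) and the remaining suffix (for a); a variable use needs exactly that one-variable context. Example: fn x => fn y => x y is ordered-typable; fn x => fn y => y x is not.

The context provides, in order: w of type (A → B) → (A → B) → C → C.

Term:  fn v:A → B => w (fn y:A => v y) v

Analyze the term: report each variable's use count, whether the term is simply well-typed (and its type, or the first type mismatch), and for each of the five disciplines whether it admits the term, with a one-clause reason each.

counts: w: 1×; v (λ-bound): 2×; y (λ-bound): 1×
order of uses: w, v, y, v
typing: well-typed at (A → B) → C → C
ordered ✗ (uses contraction: v ×2)
linear ✗ (uses contraction: v ×2)
affine ✗ (uses contraction: v ×2)
relevant ✓ (every one of w, v, y appears)
unrestricted ✓ (type-checks ((A → B) → C → C) and nothing is barred)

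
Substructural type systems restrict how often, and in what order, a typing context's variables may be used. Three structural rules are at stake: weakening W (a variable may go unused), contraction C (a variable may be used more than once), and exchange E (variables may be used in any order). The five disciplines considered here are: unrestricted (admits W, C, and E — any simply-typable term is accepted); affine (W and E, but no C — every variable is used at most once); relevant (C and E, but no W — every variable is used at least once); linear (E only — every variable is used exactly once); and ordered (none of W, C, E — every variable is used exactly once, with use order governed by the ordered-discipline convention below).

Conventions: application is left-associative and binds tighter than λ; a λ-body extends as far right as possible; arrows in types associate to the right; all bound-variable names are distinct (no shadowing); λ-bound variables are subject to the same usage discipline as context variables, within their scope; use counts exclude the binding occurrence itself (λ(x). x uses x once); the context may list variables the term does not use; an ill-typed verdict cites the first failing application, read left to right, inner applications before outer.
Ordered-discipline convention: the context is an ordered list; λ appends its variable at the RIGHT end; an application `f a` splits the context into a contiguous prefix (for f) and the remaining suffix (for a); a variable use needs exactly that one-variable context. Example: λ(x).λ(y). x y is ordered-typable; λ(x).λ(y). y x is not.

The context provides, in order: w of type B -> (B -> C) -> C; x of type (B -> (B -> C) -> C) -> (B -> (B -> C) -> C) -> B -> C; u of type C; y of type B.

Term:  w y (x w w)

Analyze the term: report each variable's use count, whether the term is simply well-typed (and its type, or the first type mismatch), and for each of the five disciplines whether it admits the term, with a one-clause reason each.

use counts: w: 3; x: 1; u: 0; y: 1
left-to-right use order: w, y, x, w, w
typing: well-typed — term : C
ordered: ✗, uses contraction: w ×3; unused: u — weakening required
linear: ✗, uses contraction: w ×3; unused: u — weakening required
affine: ✗, uses contraction: w ×3
relevant: ✗, unused: u — weakening required
unrestricted: ✓, type-checks (C) and nothing is barred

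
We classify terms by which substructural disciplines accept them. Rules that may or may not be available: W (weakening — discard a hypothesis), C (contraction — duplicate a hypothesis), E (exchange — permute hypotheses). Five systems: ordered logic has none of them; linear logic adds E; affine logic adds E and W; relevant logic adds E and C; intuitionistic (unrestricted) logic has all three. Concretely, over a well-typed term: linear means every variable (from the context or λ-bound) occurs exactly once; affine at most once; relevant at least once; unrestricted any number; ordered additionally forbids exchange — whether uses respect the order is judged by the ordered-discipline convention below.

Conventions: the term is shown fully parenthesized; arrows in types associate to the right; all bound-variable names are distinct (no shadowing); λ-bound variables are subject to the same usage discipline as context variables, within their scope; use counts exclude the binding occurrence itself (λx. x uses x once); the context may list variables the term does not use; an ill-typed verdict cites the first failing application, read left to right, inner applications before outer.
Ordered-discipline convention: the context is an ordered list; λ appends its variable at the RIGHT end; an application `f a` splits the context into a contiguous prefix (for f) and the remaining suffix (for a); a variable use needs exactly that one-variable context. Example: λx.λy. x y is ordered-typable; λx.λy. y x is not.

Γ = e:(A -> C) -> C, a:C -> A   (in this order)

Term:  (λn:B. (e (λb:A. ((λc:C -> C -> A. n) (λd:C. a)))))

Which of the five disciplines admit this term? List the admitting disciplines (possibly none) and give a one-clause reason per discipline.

accepted by: none
usage: e=1, a=1, n [bound]=1, b [bound]=0, c [bound]=0, d [bound]=0
order of uses: e, n, a
typing: ill-typed: an argument A -> B mismatches the expected A -> C
ordered: ✗, fails simple typing
linear: ✗, a type mismatch blocks all five
affine: ✗, the type mismatch rejects it
relevant: ✗, not simply typable
unrestricted: ✗, fails simple typing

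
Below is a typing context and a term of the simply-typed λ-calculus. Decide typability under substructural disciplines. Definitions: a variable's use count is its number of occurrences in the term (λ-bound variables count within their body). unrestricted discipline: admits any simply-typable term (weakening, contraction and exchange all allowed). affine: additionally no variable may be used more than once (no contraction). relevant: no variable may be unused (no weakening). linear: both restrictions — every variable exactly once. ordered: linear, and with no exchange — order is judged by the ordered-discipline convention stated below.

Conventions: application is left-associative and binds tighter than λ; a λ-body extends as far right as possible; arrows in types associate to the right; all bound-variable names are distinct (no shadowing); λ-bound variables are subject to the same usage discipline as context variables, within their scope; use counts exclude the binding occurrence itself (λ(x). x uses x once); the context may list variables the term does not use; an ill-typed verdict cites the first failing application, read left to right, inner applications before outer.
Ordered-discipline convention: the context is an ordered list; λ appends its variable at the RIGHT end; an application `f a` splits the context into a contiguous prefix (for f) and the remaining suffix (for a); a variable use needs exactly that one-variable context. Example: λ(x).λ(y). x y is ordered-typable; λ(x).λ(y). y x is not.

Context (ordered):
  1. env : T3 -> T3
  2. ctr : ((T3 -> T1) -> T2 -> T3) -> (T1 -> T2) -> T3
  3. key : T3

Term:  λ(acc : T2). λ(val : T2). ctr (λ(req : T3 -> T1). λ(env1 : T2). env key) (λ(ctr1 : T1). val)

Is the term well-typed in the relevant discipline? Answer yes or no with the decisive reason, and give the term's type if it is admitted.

no — unused: acc, req, env1, ctr1 — weakening required
use counts: env ×1; ctr ×1; key ×1; acc [bound] ×0; val [bound] ×1; req [bound] ×0; env1 [bound] ×0; ctr1 [bound] ×0
uses in reading order: ctr, env, key, val
typing: well-typed — term : T2 -> T2 -> T3
per-discipline verdicts: ordered ✗ | linear ✗ | affine ✓ | relevant ✗ | unrestricted ✓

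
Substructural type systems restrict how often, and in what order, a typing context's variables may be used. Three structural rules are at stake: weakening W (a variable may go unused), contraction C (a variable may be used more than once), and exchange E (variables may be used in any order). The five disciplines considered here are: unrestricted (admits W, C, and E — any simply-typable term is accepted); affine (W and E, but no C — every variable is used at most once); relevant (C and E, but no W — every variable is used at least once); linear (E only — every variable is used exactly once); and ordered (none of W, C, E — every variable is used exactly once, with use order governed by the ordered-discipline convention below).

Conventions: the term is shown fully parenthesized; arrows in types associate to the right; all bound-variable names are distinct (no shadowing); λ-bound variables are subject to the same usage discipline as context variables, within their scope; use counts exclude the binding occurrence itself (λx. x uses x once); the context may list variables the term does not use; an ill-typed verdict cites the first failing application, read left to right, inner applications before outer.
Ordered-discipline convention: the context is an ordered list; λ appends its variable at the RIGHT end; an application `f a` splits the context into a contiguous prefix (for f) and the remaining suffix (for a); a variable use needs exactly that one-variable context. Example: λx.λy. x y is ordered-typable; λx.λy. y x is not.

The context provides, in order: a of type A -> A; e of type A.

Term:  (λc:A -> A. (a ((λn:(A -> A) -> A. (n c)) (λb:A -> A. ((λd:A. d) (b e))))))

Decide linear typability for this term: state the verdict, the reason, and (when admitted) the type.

yes — a, e, c, n, b, d: one use apiece; term : (A -> A) -> A
variable uses: a: 1×, e: 1×, c (λ-bound): 1×, n (λ-bound): 1×, b (λ-bound): 1×, d (λ-bound): 1×
use order (left to right): a, n, c, d, b, e
typing: well-typed at (A -> A) -> A
per-discipline verdicts: ordered ✗; linear ✓; affine ✓; relevant ✓; unrestricted ✓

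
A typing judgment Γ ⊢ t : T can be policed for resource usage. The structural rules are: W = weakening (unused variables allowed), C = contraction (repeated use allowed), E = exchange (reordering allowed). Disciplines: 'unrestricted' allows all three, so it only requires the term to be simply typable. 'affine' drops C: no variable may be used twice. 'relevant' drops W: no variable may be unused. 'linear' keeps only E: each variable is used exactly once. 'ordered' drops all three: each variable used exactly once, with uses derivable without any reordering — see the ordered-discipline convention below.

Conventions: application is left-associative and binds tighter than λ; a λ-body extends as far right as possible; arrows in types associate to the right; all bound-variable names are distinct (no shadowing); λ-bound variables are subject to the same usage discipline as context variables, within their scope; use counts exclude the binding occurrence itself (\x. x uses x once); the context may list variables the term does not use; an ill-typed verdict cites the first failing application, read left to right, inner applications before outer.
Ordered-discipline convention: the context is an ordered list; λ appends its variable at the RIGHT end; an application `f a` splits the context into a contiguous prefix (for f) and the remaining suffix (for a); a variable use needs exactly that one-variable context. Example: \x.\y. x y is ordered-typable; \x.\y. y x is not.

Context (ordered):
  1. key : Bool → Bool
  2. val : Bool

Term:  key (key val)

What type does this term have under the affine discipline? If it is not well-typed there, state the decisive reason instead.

not well-typed under affine — key ×2 used more than once (contraction)
usage: key ×2; val ×1
uses in reading order: key, key, val
typing: well-typed — term : Bool
all disciplines: ordered ✗; linear ✗; affine ✗; relevant ✓; unrestricted ✓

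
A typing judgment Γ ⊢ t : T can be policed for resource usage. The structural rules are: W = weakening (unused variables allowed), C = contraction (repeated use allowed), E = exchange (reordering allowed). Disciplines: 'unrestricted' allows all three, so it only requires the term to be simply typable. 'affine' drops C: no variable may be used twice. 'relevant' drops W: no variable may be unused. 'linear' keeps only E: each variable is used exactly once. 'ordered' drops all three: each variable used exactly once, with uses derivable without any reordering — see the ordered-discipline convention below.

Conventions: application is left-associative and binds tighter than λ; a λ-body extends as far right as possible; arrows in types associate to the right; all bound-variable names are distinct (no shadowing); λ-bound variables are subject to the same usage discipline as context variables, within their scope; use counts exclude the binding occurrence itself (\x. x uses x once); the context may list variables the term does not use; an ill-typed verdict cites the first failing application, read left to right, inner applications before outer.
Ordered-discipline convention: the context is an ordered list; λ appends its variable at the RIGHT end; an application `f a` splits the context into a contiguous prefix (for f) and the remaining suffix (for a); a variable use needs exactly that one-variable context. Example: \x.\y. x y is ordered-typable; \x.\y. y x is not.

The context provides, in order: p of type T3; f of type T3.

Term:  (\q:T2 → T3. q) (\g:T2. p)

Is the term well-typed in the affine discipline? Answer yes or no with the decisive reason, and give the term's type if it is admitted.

yes — no duplicate uses among p, f, q, g; term : T2 → T3
use counts: p: 1, f: 0, q (bound): 1, g (bound): 0
use order (left to right): q, p
typing: well-typed — term : T2 → T3
across the five disciplines: ordered ✗ | linear ✗ | affine ✓ | relevant ✗ | unrestricted ✓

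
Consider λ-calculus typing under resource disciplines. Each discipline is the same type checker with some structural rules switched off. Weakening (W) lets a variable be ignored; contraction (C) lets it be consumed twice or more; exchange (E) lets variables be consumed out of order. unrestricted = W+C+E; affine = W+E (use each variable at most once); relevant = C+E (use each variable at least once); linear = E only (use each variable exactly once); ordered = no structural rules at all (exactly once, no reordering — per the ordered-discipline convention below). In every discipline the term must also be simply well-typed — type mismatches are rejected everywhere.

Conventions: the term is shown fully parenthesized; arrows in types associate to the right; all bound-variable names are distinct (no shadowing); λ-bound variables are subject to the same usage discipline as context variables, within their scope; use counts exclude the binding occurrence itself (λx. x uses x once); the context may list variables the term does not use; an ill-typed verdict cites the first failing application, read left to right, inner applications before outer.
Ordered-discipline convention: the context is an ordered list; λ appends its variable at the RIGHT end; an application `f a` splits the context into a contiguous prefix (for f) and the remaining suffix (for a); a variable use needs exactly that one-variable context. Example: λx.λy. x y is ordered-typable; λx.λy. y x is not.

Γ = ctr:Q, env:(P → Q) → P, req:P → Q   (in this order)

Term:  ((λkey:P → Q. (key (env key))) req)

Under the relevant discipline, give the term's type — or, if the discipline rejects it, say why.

not well-typed under relevant — unused: ctr — weakening required
variable uses: ctr: 0×, env: 1×, req: 1×, key [bound]: 2×
order of uses: key, env, key, req
typing: ✓ — Q
across the five disciplines: ordered ✗ | linear ✗ | affine ✗ | relevant ✗ | unrestricted ✓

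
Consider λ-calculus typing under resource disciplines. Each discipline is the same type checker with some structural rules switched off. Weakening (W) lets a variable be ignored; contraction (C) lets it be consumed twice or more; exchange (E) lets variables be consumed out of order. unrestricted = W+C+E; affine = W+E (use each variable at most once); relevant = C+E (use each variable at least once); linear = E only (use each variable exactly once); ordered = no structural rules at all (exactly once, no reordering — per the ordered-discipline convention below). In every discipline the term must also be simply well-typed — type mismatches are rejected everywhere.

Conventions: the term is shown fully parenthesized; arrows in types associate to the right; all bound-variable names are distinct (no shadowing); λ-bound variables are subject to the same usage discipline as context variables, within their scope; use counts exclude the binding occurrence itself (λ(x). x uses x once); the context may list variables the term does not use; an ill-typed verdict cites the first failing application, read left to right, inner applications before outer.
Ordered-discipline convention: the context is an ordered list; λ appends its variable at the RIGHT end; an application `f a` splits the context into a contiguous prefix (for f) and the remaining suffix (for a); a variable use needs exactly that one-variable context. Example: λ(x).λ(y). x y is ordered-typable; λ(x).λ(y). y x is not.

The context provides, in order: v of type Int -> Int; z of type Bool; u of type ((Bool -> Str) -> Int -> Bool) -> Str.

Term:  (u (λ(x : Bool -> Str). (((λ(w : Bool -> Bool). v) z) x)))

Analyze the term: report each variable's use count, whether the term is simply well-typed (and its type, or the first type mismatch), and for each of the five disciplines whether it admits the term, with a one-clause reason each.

counts: v: 1; z: 1; u: 1; x (bound): 1; w (bound): 0
left-to-right use order: u, v, z, x
typing: ill-typed: an application expects Bool -> Bool but receives Bool
ordered: ✗ — a type mismatch blocks all five
linear: ✗ — the type mismatch rejects it
affine: ✗ — not simply typable
relevant: ✗ — fails simple typing
unrestricted: ✗ — a type mismatch blocks all five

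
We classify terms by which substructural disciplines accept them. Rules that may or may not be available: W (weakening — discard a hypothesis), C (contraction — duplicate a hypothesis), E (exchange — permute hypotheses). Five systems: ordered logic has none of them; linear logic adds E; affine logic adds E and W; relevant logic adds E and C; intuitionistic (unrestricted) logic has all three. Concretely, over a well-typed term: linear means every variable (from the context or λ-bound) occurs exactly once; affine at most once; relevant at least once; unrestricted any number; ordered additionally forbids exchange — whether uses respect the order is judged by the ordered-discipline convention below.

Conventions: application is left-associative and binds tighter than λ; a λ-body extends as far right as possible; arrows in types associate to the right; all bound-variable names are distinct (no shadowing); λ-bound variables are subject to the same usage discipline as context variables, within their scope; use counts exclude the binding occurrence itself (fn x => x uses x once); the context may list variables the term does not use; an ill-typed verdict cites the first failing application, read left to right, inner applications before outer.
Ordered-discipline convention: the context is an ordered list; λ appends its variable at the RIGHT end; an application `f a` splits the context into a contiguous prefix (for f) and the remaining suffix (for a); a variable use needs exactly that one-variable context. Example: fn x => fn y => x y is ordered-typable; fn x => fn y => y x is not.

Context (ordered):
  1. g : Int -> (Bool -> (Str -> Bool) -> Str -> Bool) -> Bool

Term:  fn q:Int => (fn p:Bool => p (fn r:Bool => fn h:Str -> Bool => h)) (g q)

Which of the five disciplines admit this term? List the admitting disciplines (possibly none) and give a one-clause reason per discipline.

admitted by: none
usage: g=1, q (λ-bound)=1, p (λ-bound)=1, r (λ-bound)=0, h (λ-bound)=1
order of uses: p, h, g, q
typing: ill-typed: applying a non-function (Bool)
ordered: ✗ — a type mismatch blocks all five
linear: ✗ — the type mismatch rejects it
affine: ✗ — not simply typable
relevant: ✗ — fails simple typing
unrestricted: ✗ — a type mismatch blocks all five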